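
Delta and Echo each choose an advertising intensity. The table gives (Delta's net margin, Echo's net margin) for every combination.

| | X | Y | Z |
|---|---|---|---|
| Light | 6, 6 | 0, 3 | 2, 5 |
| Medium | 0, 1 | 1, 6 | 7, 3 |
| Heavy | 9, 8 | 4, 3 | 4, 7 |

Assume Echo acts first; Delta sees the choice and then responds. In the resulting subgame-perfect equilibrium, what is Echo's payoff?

Solve by backward induction (Echo leads).
- X: BR = Heavy, leader payoff 8.
- Y: BR = Heavy, leader payoff 3.
- Z: BR = Medium, leader payoff 3.
Maximizing over 8, 3, 3, Echo chooses X. Subgame-perfect outcome: (Heavy, X) with payoffs (9, 8).

8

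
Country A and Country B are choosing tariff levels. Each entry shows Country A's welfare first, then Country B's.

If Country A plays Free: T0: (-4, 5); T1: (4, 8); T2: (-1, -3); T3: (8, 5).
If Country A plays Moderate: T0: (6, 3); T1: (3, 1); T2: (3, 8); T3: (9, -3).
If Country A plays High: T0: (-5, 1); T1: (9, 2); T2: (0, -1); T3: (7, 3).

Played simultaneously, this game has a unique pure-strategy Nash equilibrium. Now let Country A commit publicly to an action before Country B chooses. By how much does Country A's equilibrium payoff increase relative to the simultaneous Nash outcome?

Country B best-responds to each possible Country A move:
- Free → Country B plays T1 (best of 5, 8, -3, 5); Country A gets 4.
- Moderate → Country B plays T2 (best of 3, 1, 8, -3); Country A gets 3.
- High → Country B plays T3 (best of 1, 2, -1, 3); Country A gets 7.
Maximizing over 4, 3, 7, Country A chooses High. Subgame-perfect outcome: (High, T3) with payoffs (7, 3).
Now find the simultaneous Nash equilibrium.
Country A's best replies: T0→Moderate; T1→High; T2→Moderate; T3→Moderate.
Country B's best replies: Free→T1; Moderate→T2; High→T3.
The unique mutual best reply is (Moderate, T2), giving (3, 8).
Country A's commitment gain: 7 − 3 = 4.

4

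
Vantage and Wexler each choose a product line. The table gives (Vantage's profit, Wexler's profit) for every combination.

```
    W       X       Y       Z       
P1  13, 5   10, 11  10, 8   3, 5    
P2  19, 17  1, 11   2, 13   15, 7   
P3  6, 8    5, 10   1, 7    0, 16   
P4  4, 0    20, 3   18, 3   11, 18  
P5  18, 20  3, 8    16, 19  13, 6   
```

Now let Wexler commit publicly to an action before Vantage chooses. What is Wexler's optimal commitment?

Work backward from Vantage's decision.
- W: Vantage compares 13, 19, 6, 4, 18 and picks P2; Wexler would get 17.
- X: Vantage compares 10, 1, 5, 20, 3 and picks P4; Wexler would get 3.
- Y: Vantage compares 10, 2, 1, 18, 16 and picks P4; Wexler would get 3.
- Z: Vantage compares 3, 15, 0, 11, 13 and picks P2; Wexler would get 7.
Maximizing over 17, 3, 3, 7, Wexler chooses W. Subgame-perfect outcome: (P2, W) with payoffs (19, 17).

W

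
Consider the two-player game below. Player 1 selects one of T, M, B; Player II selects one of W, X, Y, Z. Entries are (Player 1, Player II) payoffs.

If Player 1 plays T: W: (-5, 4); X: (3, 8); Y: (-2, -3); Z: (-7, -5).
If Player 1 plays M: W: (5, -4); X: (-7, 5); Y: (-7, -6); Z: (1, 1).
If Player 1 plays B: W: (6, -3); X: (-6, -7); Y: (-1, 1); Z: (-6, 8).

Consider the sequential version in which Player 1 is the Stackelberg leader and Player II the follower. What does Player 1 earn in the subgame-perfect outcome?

3

Backward induction with Player 1 moving first.
- T → Player II plays X (best of 4, 8, -3, -5); Player 1 gets 3.
- M → Player II plays X (best of -4, 5, -6, 1); Player 1 gets -7.
- B → Player II plays Z (best of -3, -7, 1, 8); Player 1 gets -6.
Maximizing over 3, -7, -6, Player 1 chooses T. Subgame-perfect outcome: (T, X) with payoffs (3, 8).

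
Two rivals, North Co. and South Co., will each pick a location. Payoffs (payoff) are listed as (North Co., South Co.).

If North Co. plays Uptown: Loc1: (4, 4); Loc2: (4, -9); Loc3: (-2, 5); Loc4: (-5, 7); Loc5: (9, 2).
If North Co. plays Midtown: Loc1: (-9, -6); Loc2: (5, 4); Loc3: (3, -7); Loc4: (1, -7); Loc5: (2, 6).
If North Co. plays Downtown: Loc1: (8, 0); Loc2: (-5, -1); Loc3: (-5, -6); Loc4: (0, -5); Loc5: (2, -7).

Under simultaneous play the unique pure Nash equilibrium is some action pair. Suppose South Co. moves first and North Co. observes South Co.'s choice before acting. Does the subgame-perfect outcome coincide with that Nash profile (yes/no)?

Work backward from North Co.'s decision.
- Loc1: BR = Downtown, leader payoff 0.
- Loc2: BR = Midtown, leader payoff 4.
- Loc3: BR = Midtown, leader payoff -7.
- Loc4: BR = Midtown, leader payoff -7.
- Loc5: BR = Uptown, leader payoff 2.
Among 0, 4, -7, -7, 2, the best is 4 at Loc2. Subgame-perfect outcome: (Midtown, Loc2) with payoffs (5, 4).
Under simultaneous play:
North Co.'s best replies: Loc1→Downtown; Loc2→Midtown; Loc3→Midtown; Loc4→Midtown; Loc5→Uptown.
South Co.'s best replies: Uptown→Loc4; Midtown→Loc5; Downtown→Loc1.
Only (Downtown, Loc1) has each player best-responding; Nash payoffs (8, 0).
Sequential outcome (Midtown, Loc2) differs from the Nash profile (Downtown, Loc1).

no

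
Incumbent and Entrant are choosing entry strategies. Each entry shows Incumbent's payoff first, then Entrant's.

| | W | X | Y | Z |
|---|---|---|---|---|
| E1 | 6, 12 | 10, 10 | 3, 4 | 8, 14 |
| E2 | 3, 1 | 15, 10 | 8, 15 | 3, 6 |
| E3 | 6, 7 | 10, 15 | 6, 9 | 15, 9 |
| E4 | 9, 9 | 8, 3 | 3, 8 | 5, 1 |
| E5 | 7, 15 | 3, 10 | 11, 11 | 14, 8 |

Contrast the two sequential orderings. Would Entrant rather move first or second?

If Incumbent leads: Entrant's best replies are E1→Z, E2→Y, E3→X, E4→W, E5→W; Incumbent's induced payoffs 8, 8, 10, 9, 7; outcome (E3, X), payoffs (10, 15).
If Entrant leads: Incumbent's best replies are W→E4, X→E2, Y→E5, Z→E3; Entrant's induced payoffs 9, 10, 11, 9; outcome (E5, Y), payoffs (11, 11).
Entrant gets 11 moving first and 15 moving second, so Entrant prefers to move second.

second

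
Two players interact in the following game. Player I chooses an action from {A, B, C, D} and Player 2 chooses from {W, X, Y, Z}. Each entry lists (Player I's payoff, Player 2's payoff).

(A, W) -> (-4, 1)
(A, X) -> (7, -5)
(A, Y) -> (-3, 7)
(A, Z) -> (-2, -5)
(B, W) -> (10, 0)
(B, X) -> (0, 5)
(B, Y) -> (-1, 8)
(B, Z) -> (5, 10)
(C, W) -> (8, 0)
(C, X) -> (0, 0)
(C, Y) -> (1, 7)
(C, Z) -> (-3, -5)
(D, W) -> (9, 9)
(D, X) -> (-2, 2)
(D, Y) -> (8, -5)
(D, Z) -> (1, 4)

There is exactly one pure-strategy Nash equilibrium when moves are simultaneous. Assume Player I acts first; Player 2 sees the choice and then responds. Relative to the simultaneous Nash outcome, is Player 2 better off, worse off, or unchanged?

Backward induction with Player I moving first.
- A: Player 2 compares 1, -5, 7, -5 and picks Y; Player I would get -3.
- B: Player 2 compares 0, 5, 8, 10 and picks Z; Player I would get 5.
- C: Player 2 compares 0, 0, 7, -5 and picks Y; Player I would get 1.
- D: Player 2 compares 9, 2, -5, 4 and picks W; Player I would get 9.
Maximizing over -3, 5, 1, 9, Player I chooses D. Subgame-perfect outcome: (D, W) with payoffs (9, 9).
Now find the simultaneous Nash equilibrium.
Player I's best replies: W→B; X→A; Y→D; Z→B.
Player 2's best replies: A→Y; B→Z; C→Y; D→W.
Only (B, Z) has each player best-responding; Nash payoffs (5, 10).
Player 2 earns 9 sequentially versus 10 at the Nash outcome: worse off.

worse off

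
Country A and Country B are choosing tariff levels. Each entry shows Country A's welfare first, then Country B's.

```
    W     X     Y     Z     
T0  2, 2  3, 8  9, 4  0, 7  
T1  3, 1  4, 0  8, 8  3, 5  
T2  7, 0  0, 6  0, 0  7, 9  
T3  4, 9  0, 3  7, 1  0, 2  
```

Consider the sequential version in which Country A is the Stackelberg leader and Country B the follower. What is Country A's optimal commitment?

Country B best-responds to each possible Country A move:
- T0 → Country B plays X (best of 2, 8, 4, 7); Country A gets 3.
- T1 → Country B plays Y (best of 1, 0, 8, 5); Country A gets 8.
- T2 → Country B plays Z (best of 0, 6, 0, 9); Country A gets 7.
- T3 → Country B plays W (best of 9, 3, 1, 2); Country A gets 4.
Among 3, 8, 7, 4, the best is 8 at T1. Subgame-perfect outcome: (T1, Y) with payoffs (8, 8).

T1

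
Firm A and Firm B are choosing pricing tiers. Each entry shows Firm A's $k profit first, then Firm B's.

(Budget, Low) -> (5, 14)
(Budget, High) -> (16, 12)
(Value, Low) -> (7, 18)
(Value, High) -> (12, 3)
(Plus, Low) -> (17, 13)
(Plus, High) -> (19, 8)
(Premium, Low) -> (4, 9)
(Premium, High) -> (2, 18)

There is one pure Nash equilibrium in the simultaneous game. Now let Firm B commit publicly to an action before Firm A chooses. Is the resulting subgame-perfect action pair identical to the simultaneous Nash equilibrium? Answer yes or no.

yes

Firm A best-responds to each possible Firm B move:
- Low: Firm A compares 5, 7, 17, 4 and picks Plus; Firm B would get 13.
- High: Firm A compares 16, 12, 19, 2 and picks Plus; Firm B would get 8.
Maximizing over 13, 8, Firm B chooses Low. Subgame-perfect outcome: (Plus, Low) with payoffs (17, 13).
Under simultaneous play:
Firm A's best replies: Low→Plus; High→Plus.
Firm B's best replies: Budget→Low; Value→Low; Plus→Low; Premium→High.
The unique mutual best reply is (Plus, Low), giving (17, 13).
Sequential outcome (Plus, Low) coincides with the Nash profile (Plus, Low).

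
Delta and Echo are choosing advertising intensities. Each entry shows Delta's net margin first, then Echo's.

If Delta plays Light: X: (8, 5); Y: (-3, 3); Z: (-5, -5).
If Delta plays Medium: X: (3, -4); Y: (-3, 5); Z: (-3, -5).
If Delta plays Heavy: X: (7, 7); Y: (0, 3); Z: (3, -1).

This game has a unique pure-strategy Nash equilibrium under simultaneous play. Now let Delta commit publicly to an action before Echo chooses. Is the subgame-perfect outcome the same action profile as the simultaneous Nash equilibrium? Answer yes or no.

yes

Work backward from Echo's decision.
- Light: BR = X, leader payoff 8.
- Medium: BR = Y, leader payoff -3.
- Heavy: BR = X, leader payoff 7.
Delta's induced payoffs are 8, -3, 7, so Delta commits to Light. Subgame-perfect outcome: (Light, X) with payoffs (8, 5).
Under simultaneous play:
Delta's best replies: X→Light; Y→Heavy; Z→Heavy.
Echo's best replies: Light→X; Medium→Y; Heavy→X.
Only (Light, X) has each player best-responding; Nash payoffs (8, 5).
Sequential outcome (Light, X) coincides with the Nash profile (Light, X).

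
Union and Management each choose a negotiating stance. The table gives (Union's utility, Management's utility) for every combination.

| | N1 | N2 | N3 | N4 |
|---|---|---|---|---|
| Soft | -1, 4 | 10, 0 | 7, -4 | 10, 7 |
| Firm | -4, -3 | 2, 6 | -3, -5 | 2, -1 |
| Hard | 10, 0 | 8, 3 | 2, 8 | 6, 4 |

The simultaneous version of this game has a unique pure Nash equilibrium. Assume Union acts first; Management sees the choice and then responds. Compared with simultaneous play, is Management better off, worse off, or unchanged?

unchanged

Management best-responds to each possible Union move:
- Soft: Management compares 4, 0, -4, 7 and picks N4; Union would get 10.
- Firm: Management compares -3, 6, -5, -1 and picks N2; Union would get 2.
- Hard: Management compares 0, 3, 8, 4 and picks N3; Union would get 2.
Among 10, 2, 2, the best is 10 at Soft. Subgame-perfect outcome: (Soft, N4) with payoffs (10, 7).
Now find the simultaneous Nash equilibrium.
Union's best replies: N1→Hard; N2→Soft; N3→Soft; N4→Soft.
Management's best replies: Soft→N4; Firm→N2; Hard→N3.
The unique mutual best reply is (Soft, N4), giving (10, 7).
Management earns 7 sequentially versus 7 at the Nash outcome: unchanged.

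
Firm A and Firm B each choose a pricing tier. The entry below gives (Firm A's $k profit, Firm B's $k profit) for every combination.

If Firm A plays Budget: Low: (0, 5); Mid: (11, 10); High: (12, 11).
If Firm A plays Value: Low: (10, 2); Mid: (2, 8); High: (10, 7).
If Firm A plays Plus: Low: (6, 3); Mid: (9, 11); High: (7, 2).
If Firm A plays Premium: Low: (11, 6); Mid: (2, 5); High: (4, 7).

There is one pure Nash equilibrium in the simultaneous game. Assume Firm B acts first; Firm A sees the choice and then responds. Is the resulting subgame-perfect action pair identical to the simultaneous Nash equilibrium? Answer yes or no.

yes

Solve by backward induction (Firm B leads).
- Low: Firm A compares 0, 10, 6, 11 and picks Premium; Firm B would get 6.
- Mid: Firm A compares 11, 2, 9, 2 and picks Budget; Firm B would get 10.
- High: Firm A compares 12, 10, 7, 4 and picks Budget; Firm B would get 11.
Among 6, 10, 11, the best is 11 at High. Subgame-perfect outcome: (Budget, High) with payoffs (12, 11).
Under simultaneous play:
Firm A's best replies: Low→Premium; Mid→Budget; High→Budget.
Firm B's best replies: Budget→High; Value→Mid; Plus→Mid; Premium→High.
The unique mutual best reply is (Budget, High), giving (12, 11).
Sequential outcome (Budget, High) coincides with the Nash profile (Budget, High).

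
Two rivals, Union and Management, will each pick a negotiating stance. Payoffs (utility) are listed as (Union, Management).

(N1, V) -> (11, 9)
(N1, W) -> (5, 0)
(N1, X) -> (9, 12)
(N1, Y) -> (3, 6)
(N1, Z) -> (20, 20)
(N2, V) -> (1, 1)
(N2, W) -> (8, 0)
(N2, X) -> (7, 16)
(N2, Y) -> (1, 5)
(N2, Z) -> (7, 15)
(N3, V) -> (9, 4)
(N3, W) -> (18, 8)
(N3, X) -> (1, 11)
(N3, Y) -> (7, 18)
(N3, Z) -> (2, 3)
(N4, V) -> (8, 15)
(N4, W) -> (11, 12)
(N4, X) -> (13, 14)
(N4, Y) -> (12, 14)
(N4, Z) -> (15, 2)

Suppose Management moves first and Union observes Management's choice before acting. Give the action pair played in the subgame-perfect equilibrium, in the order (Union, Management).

Backward induction with Management moving first.
- V: BR = N1, leader payoff 9.
- W: BR = N3, leader payoff 8.
- X: BR = N4, leader payoff 14.
- Y: BR = N4, leader payoff 14.
- Z: BR = N1, leader payoff 20.
Management's induced payoffs are 9, 8, 14, 14, 20, so Management commits to Z. Subgame-perfect outcome: (N1, Z) with payoffs (20, 20).

(N1, Z)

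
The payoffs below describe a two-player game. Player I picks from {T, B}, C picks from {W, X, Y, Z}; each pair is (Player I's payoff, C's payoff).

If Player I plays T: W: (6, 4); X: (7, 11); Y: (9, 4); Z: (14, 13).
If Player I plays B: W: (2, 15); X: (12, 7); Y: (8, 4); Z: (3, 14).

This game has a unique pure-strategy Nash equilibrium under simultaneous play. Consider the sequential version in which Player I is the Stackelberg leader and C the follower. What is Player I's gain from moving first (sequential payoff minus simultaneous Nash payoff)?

0

Solve by backward induction (Player I leads).
- T: BR = Z, leader payoff 14.
- B: BR = W, leader payoff 2.
Maximizing over 14, 2, Player I chooses T. Subgame-perfect outcome: (T, Z) with payoffs (14, 13).
Now find the simultaneous Nash equilibrium.
Player I's best replies: W→T; X→B; Y→T; Z→T.
C's best replies: T→Z; B→W.
Only (T, Z) has each player best-responding; Nash payoffs (14, 13).
Player I's commitment gain: 14 − 14 = 0.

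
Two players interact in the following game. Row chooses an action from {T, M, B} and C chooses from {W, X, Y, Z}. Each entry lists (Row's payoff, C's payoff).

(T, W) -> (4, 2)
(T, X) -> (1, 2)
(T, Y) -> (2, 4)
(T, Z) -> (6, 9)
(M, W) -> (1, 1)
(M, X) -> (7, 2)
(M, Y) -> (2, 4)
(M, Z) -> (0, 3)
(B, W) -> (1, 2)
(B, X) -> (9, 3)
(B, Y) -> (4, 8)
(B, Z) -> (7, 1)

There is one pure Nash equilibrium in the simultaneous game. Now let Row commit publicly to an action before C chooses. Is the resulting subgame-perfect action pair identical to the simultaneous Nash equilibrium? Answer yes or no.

Solve by backward induction (Row leads).
- T: BR = Z, leader payoff 6.
- M: BR = Y, leader payoff 2.
- B: BR = Y, leader payoff 4.
Row's induced payoffs are 6, 2, 4, so Row commits to T. Subgame-perfect outcome: (T, Z) with payoffs (6, 9).
For the simultaneous game, intersect best replies.
Row's best replies: W→T; X→B; Y→B; Z→B.
C's best replies: T→Z; M→Y; B→Y.
Only (B, Y) has each player best-responding; Nash payoffs (4, 8).
Sequential outcome (T, Z) differs from the Nash profile (B, Y).

no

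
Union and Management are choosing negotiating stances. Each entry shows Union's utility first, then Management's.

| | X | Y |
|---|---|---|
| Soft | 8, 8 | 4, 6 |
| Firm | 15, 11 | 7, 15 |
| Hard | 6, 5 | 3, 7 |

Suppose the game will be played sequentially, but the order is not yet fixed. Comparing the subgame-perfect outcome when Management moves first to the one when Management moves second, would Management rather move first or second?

first

If Union leads: Management's best replies are Soft→X, Firm→Y, Hard→Y; Union's induced payoffs 8, 7, 3; outcome (Soft, X), payoffs (8, 8).
If Management leads: Union's best replies are X→Firm, Y→Firm; Management's induced payoffs 11, 15; outcome (Firm, Y), payoffs (7, 15).
Management gets 15 moving first and 8 moving second, so Management prefers to move first.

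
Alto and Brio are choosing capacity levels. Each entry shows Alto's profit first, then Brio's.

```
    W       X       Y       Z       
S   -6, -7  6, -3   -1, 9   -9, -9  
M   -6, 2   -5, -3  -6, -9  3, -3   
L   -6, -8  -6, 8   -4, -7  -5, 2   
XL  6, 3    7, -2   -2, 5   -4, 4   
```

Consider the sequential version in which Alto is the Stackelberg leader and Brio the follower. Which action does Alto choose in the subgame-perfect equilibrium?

S

Work backward from Brio's decision.
- S: Brio compares -7, -3, 9, -9 and picks Y; Alto would get -1.
- M: Brio compares 2, -3, -9, -3 and picks W; Alto would get -6.
- L: Brio compares -8, 8, -7, 2 and picks X; Alto would get -6.
- XL: Brio compares 3, -2, 5, 4 and picks Y; Alto would get -2.
Maximizing over -1, -6, -6, -2, Alto chooses S. Subgame-perfect outcome: (S, Y) with payoffs (-1, 9).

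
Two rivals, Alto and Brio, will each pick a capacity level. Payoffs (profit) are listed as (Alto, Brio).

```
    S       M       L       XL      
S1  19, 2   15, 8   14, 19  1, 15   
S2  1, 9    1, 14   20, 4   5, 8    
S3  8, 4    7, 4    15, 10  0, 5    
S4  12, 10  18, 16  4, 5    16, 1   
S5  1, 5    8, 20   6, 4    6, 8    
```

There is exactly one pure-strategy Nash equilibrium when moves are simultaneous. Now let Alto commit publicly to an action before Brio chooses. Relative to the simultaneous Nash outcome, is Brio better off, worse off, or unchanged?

Work backward from Brio's decision.
- S1 → Brio plays L (best of 2, 8, 19, 15); Alto gets 14.
- S2 → Brio plays M (best of 9, 14, 4, 8); Alto gets 1.
- S3 → Brio plays L (best of 4, 4, 10, 5); Alto gets 15.
- S4 → Brio plays M (best of 10, 16, 5, 1); Alto gets 18.
- S5 → Brio plays M (best of 5, 20, 4, 8); Alto gets 8.
Alto's induced payoffs are 14, 1, 15, 18, 8, so Alto commits to S4. Subgame-perfect outcome: (S4, M) with payoffs (18, 16).
Now find the simultaneous Nash equilibrium.
Alto's best replies: S→S1; M→S4; L→S2; XL→S4.
Brio's best replies: S1→L; S2→M; S3→L; S4→M; S5→M.
The unique mutual best reply is (S4, M), giving (18, 16).
Brio earns 16 sequentially versus 16 at the Nash outcome: unchanged.

unchanged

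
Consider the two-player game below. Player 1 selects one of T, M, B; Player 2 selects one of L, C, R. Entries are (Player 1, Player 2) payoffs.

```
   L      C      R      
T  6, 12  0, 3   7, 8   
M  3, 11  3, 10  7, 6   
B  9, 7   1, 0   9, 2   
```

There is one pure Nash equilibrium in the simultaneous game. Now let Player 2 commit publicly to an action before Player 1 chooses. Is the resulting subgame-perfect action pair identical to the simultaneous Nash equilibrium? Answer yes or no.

Player 1 best-responds to each possible Player 2 move:
- L: Player 1 compares 6, 3, 9 and picks B; Player 2 would get 7.
- C: Player 1 compares 0, 3, 1 and picks M; Player 2 would get 10.
- R: Player 1 compares 7, 7, 9 and picks B; Player 2 would get 2.
Maximizing over 7, 10, 2, Player 2 chooses C. Subgame-perfect outcome: (M, C) with payoffs (3, 10).
For the simultaneous game, intersect best replies.
Player 1's best replies: L→B; C→M; R→B.
Player 2's best replies: T→L; M→L; B→L.
Only (B, L) has each player best-responding; Nash payoffs (9, 7).
Sequential outcome (M, C) differs from the Nash profile (B, L).

no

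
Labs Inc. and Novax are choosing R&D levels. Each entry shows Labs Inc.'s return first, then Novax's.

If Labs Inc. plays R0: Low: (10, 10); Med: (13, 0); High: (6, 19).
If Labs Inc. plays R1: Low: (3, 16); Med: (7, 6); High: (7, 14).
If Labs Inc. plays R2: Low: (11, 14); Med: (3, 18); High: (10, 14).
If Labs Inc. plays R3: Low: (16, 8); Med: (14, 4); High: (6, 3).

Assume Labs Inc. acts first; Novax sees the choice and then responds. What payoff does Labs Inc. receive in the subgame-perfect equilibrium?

16

Backward induction with Labs Inc. moving first.
- R0 → Novax plays High (best of 10, 0, 19); Labs Inc. gets 6.
- R1 → Novax plays Low (best of 16, 6, 14); Labs Inc. gets 3.
- R2 → Novax plays Med (best of 14, 18, 14); Labs Inc. gets 3.
- R3 → Novax plays Low (best of 8, 4, 3); Labs Inc. gets 16.
Maximizing over 6, 3, 3, 16, Labs Inc. chooses R3. Subgame-perfect outcome: (R3, Low) with payoffs (16, 8).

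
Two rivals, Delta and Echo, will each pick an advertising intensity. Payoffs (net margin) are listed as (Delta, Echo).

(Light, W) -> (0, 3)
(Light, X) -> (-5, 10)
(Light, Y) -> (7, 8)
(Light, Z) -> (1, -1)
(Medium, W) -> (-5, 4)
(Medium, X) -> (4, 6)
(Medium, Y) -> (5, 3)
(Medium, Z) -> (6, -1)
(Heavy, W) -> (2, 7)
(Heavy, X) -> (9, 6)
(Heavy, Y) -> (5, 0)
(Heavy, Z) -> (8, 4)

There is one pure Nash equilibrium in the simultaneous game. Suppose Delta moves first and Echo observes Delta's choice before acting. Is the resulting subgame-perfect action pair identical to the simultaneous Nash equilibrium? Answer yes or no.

no

Backward induction with Delta moving first.
- Light: BR = X, leader payoff -5.
- Medium: BR = X, leader payoff 4.
- Heavy: BR = W, leader payoff 2.
Maximizing over -5, 4, 2, Delta chooses Medium. Subgame-perfect outcome: (Medium, X) with payoffs (4, 6).
Now find the simultaneous Nash equilibrium.
Delta's best replies: W→Heavy; X→Heavy; Y→Light; Z→Heavy.
Echo's best replies: Light→X; Medium→X; Heavy→W.
The unique mutual best reply is (Heavy, W), giving (2, 7).
Sequential outcome (Medium, X) differs from the Nash profile (Heavy, W).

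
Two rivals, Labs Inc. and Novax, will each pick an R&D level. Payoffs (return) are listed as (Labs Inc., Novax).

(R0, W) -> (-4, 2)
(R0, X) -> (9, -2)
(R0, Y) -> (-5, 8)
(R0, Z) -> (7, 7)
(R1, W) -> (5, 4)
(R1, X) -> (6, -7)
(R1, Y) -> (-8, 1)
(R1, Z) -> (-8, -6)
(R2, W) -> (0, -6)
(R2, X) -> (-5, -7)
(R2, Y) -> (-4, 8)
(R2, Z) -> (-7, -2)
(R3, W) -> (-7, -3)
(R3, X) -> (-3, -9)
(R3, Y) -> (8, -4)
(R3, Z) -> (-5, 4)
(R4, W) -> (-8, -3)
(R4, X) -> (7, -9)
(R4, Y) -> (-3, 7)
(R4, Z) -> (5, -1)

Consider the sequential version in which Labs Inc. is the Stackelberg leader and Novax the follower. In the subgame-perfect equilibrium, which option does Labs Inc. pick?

Novax best-responds to each possible Labs Inc. move:
- R0 → Novax plays Y (best of 2, -2, 8, 7); Labs Inc. gets -5.
- R1 → Novax plays W (best of 4, -7, 1, -6); Labs Inc. gets 5.
- R2 → Novax plays Y (best of -6, -7, 8, -2); Labs Inc. gets -4.
- R3 → Novax plays Z (best of -3, -9, -4, 4); Labs Inc. gets -5.
- R4 → Novax plays Y (best of -3, -9, 7, -1); Labs Inc. gets -3.
Labs Inc.'s induced payoffs are -5, 5, -4, -5, -3, so Labs Inc. commits to R1. Subgame-perfect outcome: (R1, W) with payoffs (5, 4).

R1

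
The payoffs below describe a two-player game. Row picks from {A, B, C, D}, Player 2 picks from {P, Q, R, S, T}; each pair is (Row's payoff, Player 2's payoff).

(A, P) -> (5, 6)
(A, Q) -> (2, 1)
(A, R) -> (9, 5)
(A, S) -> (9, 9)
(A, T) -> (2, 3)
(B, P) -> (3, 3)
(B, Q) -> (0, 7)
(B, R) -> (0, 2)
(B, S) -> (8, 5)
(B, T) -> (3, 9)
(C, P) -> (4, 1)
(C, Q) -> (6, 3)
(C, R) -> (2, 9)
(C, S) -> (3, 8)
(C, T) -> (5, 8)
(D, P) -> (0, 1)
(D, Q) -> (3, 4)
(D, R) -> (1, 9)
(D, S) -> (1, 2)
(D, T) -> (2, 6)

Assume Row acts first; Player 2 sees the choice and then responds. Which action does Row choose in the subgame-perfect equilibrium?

Work backward from Player 2's decision.
- A: BR = S, leader payoff 9.
- B: BR = T, leader payoff 3.
- C: BR = R, leader payoff 2.
- D: BR = R, leader payoff 1.
Row's induced payoffs are 9, 3, 2, 1, so Row commits to A. Subgame-perfect outcome: (A, S) with payoffs (9, 9).

A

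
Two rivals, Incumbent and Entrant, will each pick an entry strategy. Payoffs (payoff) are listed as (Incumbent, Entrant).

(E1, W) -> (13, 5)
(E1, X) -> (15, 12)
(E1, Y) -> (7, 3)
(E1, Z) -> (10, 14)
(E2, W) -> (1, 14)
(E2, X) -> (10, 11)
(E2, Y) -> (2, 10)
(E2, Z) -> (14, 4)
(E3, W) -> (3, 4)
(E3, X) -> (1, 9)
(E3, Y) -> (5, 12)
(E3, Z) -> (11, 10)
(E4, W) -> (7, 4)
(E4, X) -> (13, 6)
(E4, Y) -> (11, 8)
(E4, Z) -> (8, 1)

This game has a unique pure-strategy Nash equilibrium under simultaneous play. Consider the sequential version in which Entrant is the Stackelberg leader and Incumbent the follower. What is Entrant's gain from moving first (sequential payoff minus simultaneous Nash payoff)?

Backward induction with Entrant moving first.
- W: Incumbent compares 13, 1, 3, 7 and picks E1; Entrant would get 5.
- X: Incumbent compares 15, 10, 1, 13 and picks E1; Entrant would get 12.
- Y: Incumbent compares 7, 2, 5, 11 and picks E4; Entrant would get 8.
- Z: Incumbent compares 10, 14, 11, 8 and picks E2; Entrant would get 4.
Entrant's induced payoffs are 5, 12, 8, 4, so Entrant commits to X. Subgame-perfect outcome: (E1, X) with payoffs (15, 12).
For the simultaneous game, intersect best replies.
Incumbent's best replies: W→E1; X→E1; Y→E4; Z→E2.
Entrant's best replies: E1→Z; E2→W; E3→Y; E4→Y.
Only (E4, Y) has each player best-responding; Nash payoffs (11, 8).
Entrant's commitment gain: 12 − 8 = 4.

4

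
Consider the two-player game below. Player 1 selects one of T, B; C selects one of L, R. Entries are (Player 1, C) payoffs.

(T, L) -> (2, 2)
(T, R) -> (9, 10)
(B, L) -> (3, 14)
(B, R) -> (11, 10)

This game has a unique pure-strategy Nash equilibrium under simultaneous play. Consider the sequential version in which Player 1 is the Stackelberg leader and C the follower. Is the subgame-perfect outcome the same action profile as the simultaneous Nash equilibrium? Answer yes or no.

no

Backward induction with Player 1 moving first.
- T → C plays R (best of 2, 10); Player 1 gets 9.
- B → C plays L (best of 14, 10); Player 1 gets 3.
Maximizing over 9, 3, Player 1 chooses T. Subgame-perfect outcome: (T, R) with payoffs (9, 10).
For the simultaneous game, intersect best replies.
Player 1's best replies: L→B; R→B.
C's best replies: T→R; B→L.
The unique mutual best reply is (B, L), giving (3, 14).
Sequential outcome (T, R) differs from the Nash profile (B, L).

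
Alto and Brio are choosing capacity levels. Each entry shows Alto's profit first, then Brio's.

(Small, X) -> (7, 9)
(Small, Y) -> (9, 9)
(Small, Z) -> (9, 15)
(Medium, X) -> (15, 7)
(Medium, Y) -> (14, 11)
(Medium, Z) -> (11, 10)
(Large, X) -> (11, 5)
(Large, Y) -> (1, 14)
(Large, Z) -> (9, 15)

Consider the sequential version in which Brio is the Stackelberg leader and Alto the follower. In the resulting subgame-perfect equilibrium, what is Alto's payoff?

Backward induction with Brio moving first.
- X: Alto compares 7, 15, 11 and picks Medium; Brio would get 7.
- Y: Alto compares 9, 14, 1 and picks Medium; Brio would get 11.
- Z: Alto compares 9, 11, 9 and picks Medium; Brio would get 10.
Brio's induced payoffs are 7, 11, 10, so Brio commits to Y. Subgame-perfect outcome: (Medium, Y) with payoffs (14, 11).

14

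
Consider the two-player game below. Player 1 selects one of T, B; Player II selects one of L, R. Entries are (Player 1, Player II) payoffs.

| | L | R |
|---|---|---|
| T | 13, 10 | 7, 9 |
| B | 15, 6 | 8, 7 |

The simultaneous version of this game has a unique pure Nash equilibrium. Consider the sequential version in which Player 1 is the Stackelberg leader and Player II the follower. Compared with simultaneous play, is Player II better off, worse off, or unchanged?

Solve by backward induction (Player 1 leads).
- T: Player II compares 10, 9 and picks L; Player 1 would get 13.
- B: Player II compares 6, 7 and picks R; Player 1 would get 8.
Maximizing over 13, 8, Player 1 chooses T. Subgame-perfect outcome: (T, L) with payoffs (13, 10).
Under simultaneous play:
Player 1's best replies: L→B; R→B.
Player II's best replies: T→L; B→R.
Only (B, R) has each player best-responding; Nash payoffs (8, 7).
Player II earns 10 sequentially versus 7 at the Nash outcome: better off.

better off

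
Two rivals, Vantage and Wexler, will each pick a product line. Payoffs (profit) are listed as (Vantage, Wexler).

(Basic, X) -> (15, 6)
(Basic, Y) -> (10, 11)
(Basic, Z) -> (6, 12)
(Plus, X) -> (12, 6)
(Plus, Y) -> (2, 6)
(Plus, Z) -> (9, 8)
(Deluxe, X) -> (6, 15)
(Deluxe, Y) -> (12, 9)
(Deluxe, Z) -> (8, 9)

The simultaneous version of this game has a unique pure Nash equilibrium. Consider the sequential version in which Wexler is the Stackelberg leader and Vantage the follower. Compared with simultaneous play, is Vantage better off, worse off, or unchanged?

better off

Vantage best-responds to each possible Wexler move:
- X → Vantage plays Basic (best of 15, 12, 6); Wexler gets 6.
- Y → Vantage plays Deluxe (best of 10, 2, 12); Wexler gets 9.
- Z → Vantage plays Plus (best of 6, 9, 8); Wexler gets 8.
Among 6, 9, 8, the best is 9 at Y. Subgame-perfect outcome: (Deluxe, Y) with payoffs (12, 9).
Under simultaneous play:
Vantage's best replies: X→Basic; Y→Deluxe; Z→Plus.
Wexler's best replies: Basic→Z; Plus→Z; Deluxe→X.
Only (Plus, Z) has each player best-responding; Nash payoffs (9, 8).
Vantage earns 12 sequentially versus 9 at the Nash outcome: better off.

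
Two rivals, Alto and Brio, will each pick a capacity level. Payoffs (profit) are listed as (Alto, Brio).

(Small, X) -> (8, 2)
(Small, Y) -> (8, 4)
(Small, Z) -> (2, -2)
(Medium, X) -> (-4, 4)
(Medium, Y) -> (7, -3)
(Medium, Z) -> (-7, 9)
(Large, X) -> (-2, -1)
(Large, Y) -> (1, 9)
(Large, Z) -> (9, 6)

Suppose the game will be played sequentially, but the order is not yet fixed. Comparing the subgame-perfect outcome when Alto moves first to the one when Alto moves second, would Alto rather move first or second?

second

If Alto leads: Brio's best replies are Small→Y, Medium→Z, Large→Y; Alto's induced payoffs 8, -7, 1; outcome (Small, Y), payoffs (8, 4).
If Brio leads: Alto's best replies are X→Small, Y→Small, Z→Large; Brio's induced payoffs 2, 4, 6; outcome (Large, Z), payoffs (9, 6).
Alto gets 8 moving first and 9 moving second, so Alto prefers to move second.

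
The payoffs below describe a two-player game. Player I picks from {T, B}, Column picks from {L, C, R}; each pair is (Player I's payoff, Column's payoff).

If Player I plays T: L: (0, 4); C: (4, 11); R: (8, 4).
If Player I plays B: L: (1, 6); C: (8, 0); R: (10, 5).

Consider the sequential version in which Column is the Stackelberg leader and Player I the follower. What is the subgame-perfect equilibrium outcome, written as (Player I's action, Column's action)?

(B, L)

Backward induction with Column moving first.
- L: Player I compares 0, 1 and picks B; Column would get 6.
- C: Player I compares 4, 8 and picks B; Column would get 0.
- R: Player I compares 8, 10 and picks B; Column would get 5.
Among 6, 0, 5, the best is 6 at L. Subgame-perfect outcome: (B, L) with payoffs (1, 6).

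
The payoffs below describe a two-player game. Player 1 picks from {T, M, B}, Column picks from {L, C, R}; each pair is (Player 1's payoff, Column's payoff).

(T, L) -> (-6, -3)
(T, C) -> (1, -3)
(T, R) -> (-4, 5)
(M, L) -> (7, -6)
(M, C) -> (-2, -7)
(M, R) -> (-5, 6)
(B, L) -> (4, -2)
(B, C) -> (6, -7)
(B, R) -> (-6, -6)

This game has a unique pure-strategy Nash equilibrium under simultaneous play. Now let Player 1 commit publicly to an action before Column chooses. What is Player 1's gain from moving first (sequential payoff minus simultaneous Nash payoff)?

Backward induction with Player 1 moving first.
- T: Column compares -3, -3, 5 and picks R; Player 1 would get -4.
- M: Column compares -6, -7, 6 and picks R; Player 1 would get -5.
- B: Column compares -2, -7, -6 and picks L; Player 1 would get 4.
Maximizing over -4, -5, 4, Player 1 chooses B. Subgame-perfect outcome: (B, L) with payoffs (4, -2).
Under simultaneous play:
Player 1's best replies: L→M; C→B; R→T.
Column's best replies: T→R; M→R; B→L.
The unique mutual best reply is (T, R), giving (-4, 5).
Player 1's commitment gain: 4 − -4 = 8.

8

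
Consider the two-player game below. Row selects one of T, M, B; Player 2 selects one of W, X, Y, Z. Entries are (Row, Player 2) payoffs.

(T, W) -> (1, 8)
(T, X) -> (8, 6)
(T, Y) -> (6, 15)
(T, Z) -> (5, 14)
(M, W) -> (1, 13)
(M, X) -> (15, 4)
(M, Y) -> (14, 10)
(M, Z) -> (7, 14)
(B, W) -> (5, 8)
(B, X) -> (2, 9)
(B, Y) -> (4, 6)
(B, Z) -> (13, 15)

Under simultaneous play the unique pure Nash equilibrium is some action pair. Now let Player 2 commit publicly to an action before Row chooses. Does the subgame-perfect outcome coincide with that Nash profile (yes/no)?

Backward induction with Player 2 moving first.
- W: Row compares 1, 1, 5 and picks B; Player 2 would get 8.
- X: Row compares 8, 15, 2 and picks M; Player 2 would get 4.
- Y: Row compares 6, 14, 4 and picks M; Player 2 would get 10.
- Z: Row compares 5, 7, 13 and picks B; Player 2 would get 15.
Player 2's induced payoffs are 8, 4, 10, 15, so Player 2 commits to Z. Subgame-perfect outcome: (B, Z) with payoffs (13, 15).
For the simultaneous game, intersect best replies.
Row's best replies: W→B; X→M; Y→M; Z→B.
Player 2's best replies: T→Y; M→Z; B→Z.
Only (B, Z) has each player best-responding; Nash payoffs (13, 15).
Sequential outcome (B, Z) coincides with the Nash profile (B, Z).

yes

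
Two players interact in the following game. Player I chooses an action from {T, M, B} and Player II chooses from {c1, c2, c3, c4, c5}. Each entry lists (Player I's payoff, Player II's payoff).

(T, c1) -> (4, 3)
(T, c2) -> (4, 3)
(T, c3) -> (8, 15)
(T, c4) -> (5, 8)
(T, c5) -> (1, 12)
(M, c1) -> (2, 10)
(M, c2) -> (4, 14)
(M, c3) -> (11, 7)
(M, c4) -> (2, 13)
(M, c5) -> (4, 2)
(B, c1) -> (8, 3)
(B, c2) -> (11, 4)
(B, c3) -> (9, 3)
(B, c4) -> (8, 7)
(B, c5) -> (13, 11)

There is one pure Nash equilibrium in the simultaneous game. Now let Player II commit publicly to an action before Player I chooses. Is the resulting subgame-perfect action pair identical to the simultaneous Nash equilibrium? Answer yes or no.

Backward induction with Player II moving first.
- c1: BR = B, leader payoff 3.
- c2: BR = B, leader payoff 4.
- c3: BR = M, leader payoff 7.
- c4: BR = B, leader payoff 7.
- c5: BR = B, leader payoff 11.
Player II's induced payoffs are 3, 4, 7, 7, 11, so Player II commits to c5. Subgame-perfect outcome: (B, c5) with payoffs (13, 11).
Now find the simultaneous Nash equilibrium.
Player I's best replies: c1→B; c2→B; c3→M; c4→B; c5→B.
Player II's best replies: T→c3; M→c2; B→c5.
The unique mutual best reply is (B, c5), giving (13, 11).
Sequential outcome (B, c5) coincides with the Nash profile (B, c5).

yes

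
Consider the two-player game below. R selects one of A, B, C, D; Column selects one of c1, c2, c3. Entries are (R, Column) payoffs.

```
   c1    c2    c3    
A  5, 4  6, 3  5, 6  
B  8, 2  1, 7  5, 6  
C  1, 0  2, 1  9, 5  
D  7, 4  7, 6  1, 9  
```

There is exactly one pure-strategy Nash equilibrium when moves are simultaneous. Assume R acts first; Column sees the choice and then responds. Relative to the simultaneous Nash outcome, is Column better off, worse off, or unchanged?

Work backward from Column's decision.
- A: Column compares 4, 3, 6 and picks c3; R would get 5.
- B: Column compares 2, 7, 6 and picks c2; R would get 1.
- C: Column compares 0, 1, 5 and picks c3; R would get 9.
- D: Column compares 4, 6, 9 and picks c3; R would get 1.
Among 5, 1, 9, 1, the best is 9 at C. Subgame-perfect outcome: (C, c3) with payoffs (9, 5).
For the simultaneous game, intersect best replies.
R's best replies: c1→B; c2→D; c3→C.
Column's best replies: A→c3; B→c2; C→c3; D→c3.
The unique mutual best reply is (C, c3), giving (9, 5).
Column earns 5 sequentially versus 5 at the Nash outcome: unchanged.

unchanged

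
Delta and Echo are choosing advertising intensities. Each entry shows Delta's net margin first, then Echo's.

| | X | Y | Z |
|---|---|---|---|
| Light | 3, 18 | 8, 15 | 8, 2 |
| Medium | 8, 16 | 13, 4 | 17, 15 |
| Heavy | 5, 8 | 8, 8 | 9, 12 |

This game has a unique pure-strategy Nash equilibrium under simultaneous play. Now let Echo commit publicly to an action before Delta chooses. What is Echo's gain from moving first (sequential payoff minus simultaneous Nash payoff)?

0

Solve by backward induction (Echo leads).
- X: Delta compares 3, 8, 5 and picks Medium; Echo would get 16.
- Y: Delta compares 8, 13, 8 and picks Medium; Echo would get 4.
- Z: Delta compares 8, 17, 9 and picks Medium; Echo would get 15.
Maximizing over 16, 4, 15, Echo chooses X. Subgame-perfect outcome: (Medium, X) with payoffs (8, 16).
Under simultaneous play:
Delta's best replies: X→Medium; Y→Medium; Z→Medium.
Echo's best replies: Light→X; Medium→X; Heavy→Z.
The unique mutual best reply is (Medium, X), giving (8, 16).
Echo's commitment gain: 16 − 16 = 0.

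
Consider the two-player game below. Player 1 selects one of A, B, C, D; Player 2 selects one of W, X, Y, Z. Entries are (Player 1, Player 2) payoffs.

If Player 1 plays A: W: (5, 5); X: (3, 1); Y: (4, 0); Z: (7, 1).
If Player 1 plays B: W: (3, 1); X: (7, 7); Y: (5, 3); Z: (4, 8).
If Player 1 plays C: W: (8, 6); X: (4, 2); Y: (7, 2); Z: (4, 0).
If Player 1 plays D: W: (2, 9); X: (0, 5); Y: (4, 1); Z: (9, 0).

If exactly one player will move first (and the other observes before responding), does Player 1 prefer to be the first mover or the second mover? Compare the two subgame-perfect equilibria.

If Player 1 leads: Player 2's best replies are A→W, B→Z, C→W, D→W; Player 1's induced payoffs 5, 4, 8, 2; outcome (C, W), payoffs (8, 6).
If Player 2 leads: Player 1's best replies are W→C, X→B, Y→C, Z→D; Player 2's induced payoffs 6, 7, 2, 0; outcome (B, X), payoffs (7, 7).
Player 1 gets 8 moving first and 7 moving second, so Player 1 prefers to move first.

first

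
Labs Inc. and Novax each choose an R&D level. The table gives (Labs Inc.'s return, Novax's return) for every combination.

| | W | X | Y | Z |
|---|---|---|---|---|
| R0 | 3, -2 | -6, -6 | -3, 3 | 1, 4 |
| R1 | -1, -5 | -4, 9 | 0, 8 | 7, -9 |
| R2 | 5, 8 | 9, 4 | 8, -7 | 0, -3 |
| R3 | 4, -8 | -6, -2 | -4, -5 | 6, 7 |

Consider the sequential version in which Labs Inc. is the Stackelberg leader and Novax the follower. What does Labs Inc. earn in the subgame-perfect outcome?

6

Solve by backward induction (Labs Inc. leads).
- R0: BR = Z, leader payoff 1.
- R1: BR = X, leader payoff -4.
- R2: BR = W, leader payoff 5.
- R3: BR = Z, leader payoff 6.
Among 1, -4, 5, 6, the best is 6 at R3. Subgame-perfect outcome: (R3, Z) with payoffs (6, 7).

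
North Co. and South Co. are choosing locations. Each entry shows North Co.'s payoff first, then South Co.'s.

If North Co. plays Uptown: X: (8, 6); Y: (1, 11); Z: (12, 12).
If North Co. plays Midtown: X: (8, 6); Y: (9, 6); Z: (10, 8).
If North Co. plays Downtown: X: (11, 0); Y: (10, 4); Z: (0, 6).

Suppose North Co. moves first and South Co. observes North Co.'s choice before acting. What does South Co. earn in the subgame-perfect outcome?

Backward induction with North Co. moving first.
- Uptown: BR = Z, leader payoff 12.
- Midtown: BR = Z, leader payoff 10.
- Downtown: BR = Z, leader payoff 0.
Maximizing over 12, 10, 0, North Co. chooses Uptown. Subgame-perfect outcome: (Uptown, Z) with payoffs (12, 12).

12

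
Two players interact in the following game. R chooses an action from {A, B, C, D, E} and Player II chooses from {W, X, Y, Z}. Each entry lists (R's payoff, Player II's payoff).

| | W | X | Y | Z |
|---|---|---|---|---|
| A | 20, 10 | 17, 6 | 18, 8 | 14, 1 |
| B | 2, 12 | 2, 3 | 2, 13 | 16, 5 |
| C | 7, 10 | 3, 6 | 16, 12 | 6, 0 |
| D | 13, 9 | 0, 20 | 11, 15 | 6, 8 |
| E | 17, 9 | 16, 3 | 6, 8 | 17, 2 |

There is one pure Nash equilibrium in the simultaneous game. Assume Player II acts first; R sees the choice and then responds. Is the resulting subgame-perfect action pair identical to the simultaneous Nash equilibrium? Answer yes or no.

Solve by backward induction (Player II leads).
- W: R compares 20, 2, 7, 13, 17 and picks A; Player II would get 10.
- X: R compares 17, 2, 3, 0, 16 and picks A; Player II would get 6.
- Y: R compares 18, 2, 16, 11, 6 and picks A; Player II would get 8.
- Z: R compares 14, 16, 6, 6, 17 and picks E; Player II would get 2.
Among 10, 6, 8, 2, the best is 10 at W. Subgame-perfect outcome: (A, W) with payoffs (20, 10).
For the simultaneous game, intersect best replies.
R's best replies: W→A; X→A; Y→A; Z→E.
Player II's best replies: A→W; B→Y; C→Y; D→X; E→W.
The unique mutual best reply is (A, W), giving (20, 10).
Sequential outcome (A, W) coincides with the Nash profile (A, W).

yes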